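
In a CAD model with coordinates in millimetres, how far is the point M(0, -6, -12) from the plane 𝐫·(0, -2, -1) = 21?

3√5/5

Normal vector n = (0, -2, -1), and n·(0, -6, -12) - 21 = 3.
|n| = √(0 + 4 + 1) = √5, so the distance is |3|/√5 = 3√5/5.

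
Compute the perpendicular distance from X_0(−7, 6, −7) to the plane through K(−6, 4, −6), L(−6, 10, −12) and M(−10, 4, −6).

KL = (0, 6, −6) and KM = (−4, 0, 0), so a normal is n = KL × KM = (0, 24, 24).
Then n·(−7, 6, −7) − (−48) = 24.
|n| = √(0 + 576 + 576) = 24√2, so the distance is |24|/(24√2) = 1/√2.

√2/2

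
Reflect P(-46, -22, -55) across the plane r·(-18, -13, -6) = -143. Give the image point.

(62, 56, -19)

With n = (-18, -13, -6), the signed offset is (n·P − (-143))/|n|² = 1587/529 = 3.
P' = P − 2t·n = (-46, -22, -55) − 6·(-18, -13, -6) = (62, 56, -19).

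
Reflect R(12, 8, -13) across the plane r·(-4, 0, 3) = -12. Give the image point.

n = (-4, 0, 3), |n|² = 25, n·R − (-12) = -75, so t = -75/25 = -3.
Foot F = R − (-3)·n = (0, 8, -4); the reflection is 2F − R = (-12, 8, 5).

(-12, 8, 5)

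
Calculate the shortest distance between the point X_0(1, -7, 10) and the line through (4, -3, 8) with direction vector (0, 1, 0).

Direction vector d = (0, 1, 0).
AP = (-3, -4, 2); AP·d = -4, |AP|² = 29, |d|² = 1.
distance² = |AP|² − (AP·d)²/|d|² = 29 − 16/1 = 13, so the distance is √13.

√13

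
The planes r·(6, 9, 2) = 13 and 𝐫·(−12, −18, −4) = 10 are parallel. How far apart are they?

18/11

Divide the second equation by -2 to match normals: 6x + 9y + 2z = -5.
Both planes have normal n = (6, 9, 2), |n| = 11. Any point on the first plane is at distance |(-5) − 13|/|n| = 18/11 from the second.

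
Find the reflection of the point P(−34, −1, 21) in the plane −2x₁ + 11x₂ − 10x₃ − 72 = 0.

(-38, 21, 1)

n = (−2, 11, −10), |n|² = 225, n·P − 72 = -225, so t = -225/225 = -1.
Foot F = P − (-1)·n = (−36, 10, 11); the reflection is 2F − P = (−38, 21, 1).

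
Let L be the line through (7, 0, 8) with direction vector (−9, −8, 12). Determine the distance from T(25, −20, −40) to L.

Direction vector d = (−9, −8, 12).
AP = (18, −20, −48); AP·d = -578, |AP|² = 3028, |d|² = 289.
distance² = |AP|² − (AP·d)²/|d|² = 3028 − 334084/289 = 1872, so the distance is 12√13.

12√13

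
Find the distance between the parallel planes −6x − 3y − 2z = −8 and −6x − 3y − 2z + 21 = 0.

With common normal n = (−6, −3, −2) (|n| = 7), the distance is |(-8) − (-21)|/|n| = 13/7.

13/7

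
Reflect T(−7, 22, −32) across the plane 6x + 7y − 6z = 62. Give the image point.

n = (6, 7, −6), |n|² = 121, n·T − 62 = 242, so t = 242/121 = 2.
Foot F = T − 2·n = (−19, 8, −20); the reflection is 2F − T = (−31, −6, −8).

(-31, -6, -8)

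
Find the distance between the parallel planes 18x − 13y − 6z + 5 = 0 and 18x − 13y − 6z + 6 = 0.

Both planes have normal n = (18, −13, −6), |n| = 23. Any point on the first plane is at distance |(-6) − (-5)|/|n| = 1/23 from the second.

1/23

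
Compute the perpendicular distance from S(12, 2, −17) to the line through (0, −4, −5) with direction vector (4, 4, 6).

18

Direction vector d = (4, 4, 6).
AP = (12, 6, −12); AP·d = 0, |AP|² = 324, |d|² = 68.
distance² = |AP|² − (AP·d)²/|d|² = 324 − 0/68 = 324, so the distance is 18.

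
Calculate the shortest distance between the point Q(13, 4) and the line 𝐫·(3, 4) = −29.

The normal to the line is n = (3, 4) with |n| = 5.
|n·Q − (-29)| = |55 − (-29)| = 84, so the distance is 84/5.

84/5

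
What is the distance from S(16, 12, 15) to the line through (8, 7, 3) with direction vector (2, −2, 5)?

√101

Direction vector d = (2, −2, 5).
AP = (8, 5, 12), and AP × d = (49, −16, −26).
|AP × d|² = 3333 and |d|² = 33, so the distance is √(3333/33) = √101.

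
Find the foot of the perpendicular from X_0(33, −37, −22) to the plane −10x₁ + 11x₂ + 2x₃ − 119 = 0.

n = (−10, 11, 2), |n|² = 225, and n·X_0 − 119 = -900.
t = -900/225 = -4, so the foot is X_0 − t·n = (33, −37, −22) − (-4)·(−10, 11, 2) = (−7, 7, −14).

(-7, 7, -14)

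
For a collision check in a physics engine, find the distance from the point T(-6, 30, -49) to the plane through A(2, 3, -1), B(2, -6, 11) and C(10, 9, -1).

AB = (0, -9, 12) and AC = (8, 6, 0), so a normal is n = AB × AC = (-72, 96, 72).
Then n·(-6, 30, -49) - 72 = -288.
|n| = √(5184 + 9216 + 5184) = 24√34, so the distance is |-288|/(24√34) = 6√34/17.

6√34/17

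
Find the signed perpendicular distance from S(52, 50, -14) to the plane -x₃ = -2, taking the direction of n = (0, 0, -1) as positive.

16

n·S − (-2) = 16.
|n| = 1, so the signed distance is 16/1 = 16.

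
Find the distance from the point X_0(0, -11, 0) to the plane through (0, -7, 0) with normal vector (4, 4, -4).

The plane has equation n·(r − (0, -7, 0)) = 0, i.e. n·r = -28.
d = |4·0 + 4·(-11) + (-4)·0 − (-28)| / √(16 + 16 + 16) = |-16| / (4√3) = 4/√3.

4/√3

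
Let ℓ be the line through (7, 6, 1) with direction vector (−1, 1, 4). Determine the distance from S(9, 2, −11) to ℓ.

Direction vector d = (−1, 1, 4).
AP = (2, −4, −12), and AP × d = (−4, 4, −2).
|AP × d|² = 36 and |d|² = 18, so the distance is √(36/18) = √2.

√2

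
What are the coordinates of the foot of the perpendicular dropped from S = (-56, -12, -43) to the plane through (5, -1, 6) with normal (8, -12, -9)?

The perpendicular from S has direction n = (8, -12, -9): r = (-56, -12, -43) + λ(8, -12, -9).
Substitute into the plane: n·(S + λn) = -2 gives 83 + 289λ = -2, so λ = -5/17.
Foot = (-56, -12, -43) + (-5/17)·(8, -12, -9) = (-992/17, -144/17, -686/17).

(-992/17, -144/17, -686/17)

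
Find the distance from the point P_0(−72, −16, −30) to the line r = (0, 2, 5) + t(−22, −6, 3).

2√493

Direction vector d = (−22, −6, 3).
AP = (−72, −18, −35), and AP × d = (−264, 986, 36).
|AP × d|² = 1043188 and |d|² = 529, so the distance is √(1043188/529) = √1972 = 2√493.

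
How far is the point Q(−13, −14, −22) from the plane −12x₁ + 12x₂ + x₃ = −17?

1

Normal vector n = (−12, 12, 1), and n·(−13, −14, −22) − (−17) = −17.
|n| = √(144 + 144 + 1) = 17, so the distance is |-17|/17 = 1.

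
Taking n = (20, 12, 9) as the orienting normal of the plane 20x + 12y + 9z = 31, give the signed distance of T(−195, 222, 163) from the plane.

n·T − 31 = 200.
|n| = 25, so the signed distance is 200/25 = 8.

8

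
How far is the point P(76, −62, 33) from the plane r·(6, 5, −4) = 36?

d = |6·76 + 5·(-62) + (-4)·33 − 36| / √(36 + 25 + 16) = |-22| / √77 = 22/√77.

22/√77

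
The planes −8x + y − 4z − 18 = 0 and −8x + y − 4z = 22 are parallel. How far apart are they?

4/9

With common normal n = (−8, 1, −4) (|n| = 9), the distance is |18 − 22|/|n| = 4/9.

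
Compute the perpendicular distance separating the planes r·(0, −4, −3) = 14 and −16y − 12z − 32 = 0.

6/5

Divide the second equation by 4 to match normals: −4y − 3z = 8.
With common normal n = (0, −4, −3) (|n| = 5), the distance is |14 − 8|/|n| = 6/5.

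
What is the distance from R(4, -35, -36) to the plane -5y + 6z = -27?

d = |(-5)·(-35) + 6·(-36) − (-27)| / √(0 + 25 + 36) = |-14| / √61 = 14√61/61.

14√61/61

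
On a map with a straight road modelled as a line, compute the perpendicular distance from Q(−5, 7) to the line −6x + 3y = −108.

53/√5

d = |(-6)·(-5) + 3·7 − (-108)| / √(36 + 9) = |159|/(3√5) = 53/√5.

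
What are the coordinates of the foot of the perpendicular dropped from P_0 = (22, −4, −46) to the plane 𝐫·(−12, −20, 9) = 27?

(10, -24, -37)

n = (−12, −20, 9), |n|² = 625, and n·P_0 − 27 = -625.
t = -625/625 = -1, so the foot is P_0 − t·n = (22, −4, −46) − (-1)·(−12, −20, 9) = (10, −24, −37).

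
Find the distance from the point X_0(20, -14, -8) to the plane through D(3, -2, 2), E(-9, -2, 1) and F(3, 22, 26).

7/17

DE = (-12, 0, -1) and DF = (0, 24, 24), so a normal is n = DE × DF = (24, 288, -288).
Then n·(20, -14, -8) - (-1080) = -168.
|n| = √(576 + 82944 + 82944) = 408, so the distance is |-168|/408 = 7/17.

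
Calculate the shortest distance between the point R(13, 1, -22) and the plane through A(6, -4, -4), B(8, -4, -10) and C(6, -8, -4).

AB = (2, 0, -6) and AC = (0, -4, 0), so a normal is n = AB × AC = (-24, 0, -8).
d = |(-24)·13 + (-8)·(-22) − (-112)| / √(576 + 0 + 64) = |-24| / (8√10) = 3/√10.

3√10/10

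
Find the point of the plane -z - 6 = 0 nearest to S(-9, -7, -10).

(-9, -7, -6)

n = (0, 0, -1), |n|² = 1, and n·S − 6 = 4.
t = 4/1 = 4, so the foot is S − t·n = (-9, -7, -10) − 4·(0, 0, -1) = (-9, -7, -6).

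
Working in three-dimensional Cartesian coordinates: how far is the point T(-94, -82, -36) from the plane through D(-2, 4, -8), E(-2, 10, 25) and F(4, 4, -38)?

DE = (0, 6, 33) and DF = (6, 0, -30), so a normal is n = DE × DF = (-180, 198, -36).
d = |(-180)·(-94) + 198·(-82) + (-36)·(-36) − 1440| / √(32400 + 39204 + 1296) = |540| / 270 = 2.

2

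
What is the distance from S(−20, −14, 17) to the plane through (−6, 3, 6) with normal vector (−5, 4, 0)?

The plane has equation n·(r − (−6, 3, 6)) = 0, i.e. n·r = 42.
n = (−5, 4, 0); n·P − 42 = 2; |n| = √41; distance = 2/√41 = 2√41/41.

2/√41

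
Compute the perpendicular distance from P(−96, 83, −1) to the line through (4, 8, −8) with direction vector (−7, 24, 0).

√5674

Direction vector d = (−7, 24, 0).
AP = (−100, 75, 7), and AP × d = (−168, −49, −1875).
|AP × d|² = 3546250 and |d|² = 625, so the distance is √(3546250/625) = √5674.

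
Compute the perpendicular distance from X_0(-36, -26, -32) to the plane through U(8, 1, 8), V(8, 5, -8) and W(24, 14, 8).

20/21

UV = (0, 4, -16) and UW = (16, 13, 0), so a normal is n = UV × UW = (208, -256, -64).
d = |208·(-36) + (-256)·(-26) + (-64)·(-32) − 896| / √(43264 + 65536 + 4096) = |320| / 336 = 20/21.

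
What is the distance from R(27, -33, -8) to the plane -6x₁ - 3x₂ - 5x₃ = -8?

d = |(-6)·27 + (-3)·(-33) + (-5)·(-8) − (-8)| / √(36 + 9 + 25) = |-15| / √70 = 15/√70.

15/√70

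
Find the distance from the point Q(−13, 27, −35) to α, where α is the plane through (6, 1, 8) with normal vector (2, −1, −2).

The plane has equation n·(r − (6, 1, 8)) = 0, i.e. n·r = -5.
d = |2·(-13) + (-1)·27 + (-2)·(-35) − (-5)| / √(4 + 1 + 4) = |22| / 3 = 22/3.

22/3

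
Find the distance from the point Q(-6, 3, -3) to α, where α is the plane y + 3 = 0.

6

n = (0, 1, 0); n·P − (-3) = 6; |n| = 1; distance = 6/1 = 6.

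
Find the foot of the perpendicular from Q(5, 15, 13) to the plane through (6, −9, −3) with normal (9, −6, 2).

n = (9, −6, 2), |n|² = 121, and n·Q − 102 = -121.
t = -121/121 = -1, so the foot is Q − t·n = (5, 15, 13) − (-1)·(9, −6, 2) = (14, 9, 15).

(14, 9, 15)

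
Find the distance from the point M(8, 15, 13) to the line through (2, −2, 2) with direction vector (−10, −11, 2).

√221

Direction vector d = (−10, −11, 2).
AP = (6, 17, 11); AP·d = -225, |AP|² = 446, |d|² = 225.
distance² = |AP|² − (AP·d)²/|d|² = 446 − 50625/225 = 221, so the distance is √221.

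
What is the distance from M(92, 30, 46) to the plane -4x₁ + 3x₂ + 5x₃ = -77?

29√2/10

Normal vector n = (-4, 3, 5), and n·(92, 30, 46) - (-77) = 29.
|n| = √(16 + 9 + 25) = 5√2, so the distance is |29|/(5√2) = 29√2/10.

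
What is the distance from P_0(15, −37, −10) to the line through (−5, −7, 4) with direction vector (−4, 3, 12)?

Direction vector d = (−4, 3, 12).
AP = (20, −30, −14); AP·d = -338, |AP|² = 1496, |d|² = 169.
distance² = |AP|² − (AP·d)²/|d|² = 1496 − 114244/169 = 820, so the distance is 2√205.

2√205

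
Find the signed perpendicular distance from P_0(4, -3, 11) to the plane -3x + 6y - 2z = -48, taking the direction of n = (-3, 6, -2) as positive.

n·P_0 − (-48) = -4.
|n| = 7, so the signed distance is -4/7.

-4/7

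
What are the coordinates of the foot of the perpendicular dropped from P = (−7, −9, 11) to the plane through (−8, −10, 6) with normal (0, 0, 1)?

The perpendicular from P has direction n = (0, 0, 1): r = (−7, −9, 11) + μ(0, 0, 1).
Substitute into the plane: n·(P + μn) = 6 gives 11 + 1μ = 6, so μ = -5.
Foot = (−7, −9, 11) + (-5)·(0, 0, 1) = (−7, −9, 6).

(-7, -9, 6)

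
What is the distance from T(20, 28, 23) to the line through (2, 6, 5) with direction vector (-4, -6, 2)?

Direction vector d = (-4, -6, 2).
AP = (18, 22, 18); AP·d = -168, |AP|² = 1132, |d|² = 56.
distance² = |AP|² − (AP·d)²/|d|² = 1132 − 28224/56 = 628, so the distance is 2√157.

2√157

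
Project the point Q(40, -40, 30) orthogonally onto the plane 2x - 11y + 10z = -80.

(32, 4, -10)

n = (2, -11, 10), |n|² = 225, and n·Q − (-80) = 900.
t = 900/225 = 4, so the foot is Q − t·n = (40, -40, 30) − 4·(2, -11, 10) = (32, 4, -10).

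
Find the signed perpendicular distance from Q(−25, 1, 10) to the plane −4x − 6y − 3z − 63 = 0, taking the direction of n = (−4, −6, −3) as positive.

n·Q − 63 = 1.
|n| = √61, so the signed distance is 1/√61.

1/√61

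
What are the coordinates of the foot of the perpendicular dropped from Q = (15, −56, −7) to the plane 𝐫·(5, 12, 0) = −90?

n = (5, 12, 0), |n|² = 169, and n·Q − (-90) = -507.
t = -507/169 = -3, so the foot is Q − t·n = (15, −56, −7) − (-3)·(5, 12, 0) = (30, −20, −7).

(30, -20, -7)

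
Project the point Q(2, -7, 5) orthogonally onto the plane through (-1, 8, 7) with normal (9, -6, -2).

(-7, -1, 7)

n = (9, -6, -2), |n|² = 121, and n·Q − (-71) = 121.
t = 121/121 = 1, so the foot is Q − t·n = (2, -7, 5) − 1·(9, -6, -2) = (-7, -1, 7).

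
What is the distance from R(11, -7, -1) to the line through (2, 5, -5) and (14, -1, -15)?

A direction vector is d = (12, -6, -10).
AP = (9, -12, 4); AP·d = 140, |AP|² = 241, |d|² = 280.
distance² = |AP|² − (AP·d)²/|d|² = 241 − 19600/280 = 171, so the distance is 3√19.

3√19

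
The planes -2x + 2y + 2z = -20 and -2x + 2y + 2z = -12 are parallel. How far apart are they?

4√3/3

With common normal n = (-2, 2, 2) (|n| = 2√3), the distance is |(-20) − (-12)|/|n| = 8/(2√3) = 4√3/3.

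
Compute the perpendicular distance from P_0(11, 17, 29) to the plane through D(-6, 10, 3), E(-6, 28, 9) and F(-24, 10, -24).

1

DE = (0, 18, 6) and DF = (-18, 0, -27), so a normal is n = DE × DF = (-486, -108, 324).
Then n·(11, 17, 29) - 2808 = -594.
|n| = √(236196 + 11664 + 104976) = 594, so the distance is |-594|/594 = 1.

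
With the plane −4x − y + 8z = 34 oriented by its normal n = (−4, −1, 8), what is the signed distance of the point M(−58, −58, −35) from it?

n·M − 34 = -24.
|n| = 9, so the signed distance is -24/9 = -8/3.

-8/3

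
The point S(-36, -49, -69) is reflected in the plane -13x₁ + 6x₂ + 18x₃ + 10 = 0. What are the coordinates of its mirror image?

(-88, -25, 3)

n = (-13, 6, 18), |n|² = 529, n·S − (-10) = -1058, so t = -1058/529 = -2.
Foot F = S − (-2)·n = (-62, -37, -33); the reflection is 2F − S = (-88, -25, 3).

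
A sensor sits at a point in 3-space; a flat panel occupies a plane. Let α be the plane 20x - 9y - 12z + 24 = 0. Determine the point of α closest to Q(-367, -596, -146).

The perpendicular from Q has direction n = (20, -9, -12): r = (-367, -596, -146) + t(20, -9, -12).
Substitute into the plane: n·(Q + tn) = -24 gives -224 + 625t = -24, so t = 8/25.
Foot = (-367, -596, -146) + (8/25)·(20, -9, -12) = (-1803/5, -14972/25, -3746/25).

(-1803/5, -14972/25, -3746/25)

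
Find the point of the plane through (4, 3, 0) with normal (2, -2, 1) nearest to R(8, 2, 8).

(4, 6, 6)

The perpendicular from R has direction n = (2, -2, 1): r = (8, 2, 8) + λ(2, -2, 1).
Substitute into the plane: n·(R + λn) = 2 gives 20 + 9λ = 2, so λ = -2.
Foot = (8, 2, 8) + (-2)·(2, -2, 1) = (4, 6, 6).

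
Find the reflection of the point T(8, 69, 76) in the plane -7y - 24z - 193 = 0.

(8, 13, -116)

n = (0, -7, -24), |n|² = 625, n·T − 193 = -2500, so t = -2500/625 = -4.
Foot F = T − (-4)·n = (8, 41, -20); the reflection is 2F − T = (8, 13, -116).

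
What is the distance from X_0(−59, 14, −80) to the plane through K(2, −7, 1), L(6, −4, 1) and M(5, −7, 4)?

KL = (4, 3, 0) and KM = (3, 0, 3), so a normal is n = KL × KM = (9, −12, −9).
n = (9, −12, −9); n·P − 93 = -72; |n| = 3√34; distance = 72/(3√34) = 12√34/17.

24/√34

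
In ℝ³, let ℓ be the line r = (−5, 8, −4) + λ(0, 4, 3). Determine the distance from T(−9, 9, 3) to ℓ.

Direction vector d = (0, 4, 3).
AP = (−4, 1, 7); AP·d = 25, |AP|² = 66, |d|² = 25.
distance² = |AP|² − (AP·d)²/|d|² = 66 − 625/25 = 41, so the distance is √41.

√41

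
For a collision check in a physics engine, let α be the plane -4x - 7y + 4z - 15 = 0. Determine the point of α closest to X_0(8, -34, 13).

The perpendicular from X_0 has direction n = (-4, -7, 4): r = (8, -34, 13) + μ(-4, -7, 4).
Substitute into the plane: n·(X_0 + μn) = 15 gives 258 + 81μ = 15, so μ = -3.
Foot = (8, -34, 13) + (-3)·(-4, -7, 4) = (20, -13, 1).

(20, -13, 1)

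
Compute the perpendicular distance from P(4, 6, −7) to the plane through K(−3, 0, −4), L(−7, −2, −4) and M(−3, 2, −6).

1/3

KL = (−4, −2, 0) and KM = (0, 2, −2), so a normal is n = KL × KM = (4, −8, −8).
d = |4·4 + (-8)·6 + (-8)·(-7) − 20| / √(16 + 64 + 64) = |4| / 12 = 1/3.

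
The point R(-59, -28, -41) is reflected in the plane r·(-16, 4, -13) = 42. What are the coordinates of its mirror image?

(37, -52, 37)

With n = (-16, 4, -13), the signed offset is (n·R − 42)/|n|² = 1323/441 = 3.
R' = R − 2t·n = (-59, -28, -41) − 6·(-16, 4, -13) = (37, -52, 37).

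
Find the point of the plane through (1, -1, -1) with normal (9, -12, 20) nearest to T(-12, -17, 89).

n = (9, -12, 20), |n|² = 625, and n·T − 1 = 1875.
t = 1875/625 = 3, so the foot is T − t·n = (-12, -17, 89) − 3·(9, -12, 20) = (-39, 19, 29).

(-39, 19, 29)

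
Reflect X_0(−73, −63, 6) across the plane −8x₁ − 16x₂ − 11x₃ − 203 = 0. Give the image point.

(-25, 33, 72)

With n = (−8, −16, −11), the signed offset is (n·X_0 − 203)/|n|² = 1323/441 = 3.
X_0' = X_0 − 2t·n = (−73, −63, 6) − 6·(−8, −16, −11) = (−25, 33, 72).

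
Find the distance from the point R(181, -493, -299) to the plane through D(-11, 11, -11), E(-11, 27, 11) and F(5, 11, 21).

DE = (0, 16, 22) and DF = (16, 0, 32), so a normal is n = DE × DF = (512, 352, -256).
Then n·(181, -493, -299) - 1056 = -5376.
|n| = √(262144 + 123904 + 65536) = 672, so the distance is |-5376|/672 = 8.

8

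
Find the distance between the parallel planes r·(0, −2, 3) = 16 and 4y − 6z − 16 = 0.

24√13/13

Divide the second equation by -2 to match normals: −2y + 3z = -8.
Both planes have normal n = (0, −2, 3), |n| = √13. Any point on the first plane is at distance |(-8) − 16|/|n| = 24/√13 from the second.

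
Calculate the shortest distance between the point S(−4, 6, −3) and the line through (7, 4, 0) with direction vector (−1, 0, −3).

√94

Direction vector d = (−1, 0, −3).
AP = (−11, 2, −3); AP·d = 20, |AP|² = 134, |d|² = 10.
distance² = |AP|² − (AP·d)²/|d|² = 134 − 400/10 = 94, so the distance is √94.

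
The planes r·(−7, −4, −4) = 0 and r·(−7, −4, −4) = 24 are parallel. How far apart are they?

8/3

With common normal n = (−7, −4, −4) (|n| = 9), the distance is |0 − 24|/|n| = 24/9 = 8/3.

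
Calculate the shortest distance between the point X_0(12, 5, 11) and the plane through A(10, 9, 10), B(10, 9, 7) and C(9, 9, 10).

4

AB = (0, 0, -3) and AC = (-1, 0, 0), so a normal is n = AB × AC = (0, 3, 0).
n = (0, 3, 0); n·P − 27 = -12; |n| = 3; distance = 12/3 = 4.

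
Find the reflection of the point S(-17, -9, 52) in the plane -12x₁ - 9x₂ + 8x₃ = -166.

(55, 45, 4)

n = (-12, -9, 8), |n|² = 289, n·S − (-166) = 867, so t = 867/289 = 3.
Foot F = S − 3·n = (19, 18, 28); the reflection is 2F − S = (55, 45, 4).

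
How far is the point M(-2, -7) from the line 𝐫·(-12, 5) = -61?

50/13

The normal to the line is n = (-12, 5) with |n| = 13.
|n·M − (-61)| = |-11 − (-61)| = 50, so the distance is 50/13.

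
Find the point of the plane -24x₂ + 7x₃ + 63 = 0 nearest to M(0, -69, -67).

(0, -21, -81)

The perpendicular from M has direction n = (0, -24, 7): r = (0, -69, -67) + t(0, -24, 7).
Substitute into the plane: n·(M + tn) = -63 gives 1187 + 625t = -63, so t = -2.
Foot = (0, -69, -67) + (-2)·(0, -24, 7) = (0, -21, -81).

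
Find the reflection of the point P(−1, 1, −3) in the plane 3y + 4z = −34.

(-1, -5, -11)

With n = (0, 3, 4), the signed offset is (n·P − (-34))/|n|² = 25/25 = 1.
P' = P − 2t·n = (−1, 1, −3) − 2·(0, 3, 4) = (−1, −5, −11).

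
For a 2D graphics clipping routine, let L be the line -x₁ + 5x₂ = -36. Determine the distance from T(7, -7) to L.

3√26/13

d = |(-1)·7 + 5·(-7) − (-36)| / √(1 + 25) = |-6|/√26 = 3√26/13.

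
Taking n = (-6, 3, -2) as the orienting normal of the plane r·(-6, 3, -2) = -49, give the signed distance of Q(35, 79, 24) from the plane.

n·Q − (-49) = 28.
|n| = 7, so the signed distance is 28/7 = 4.

4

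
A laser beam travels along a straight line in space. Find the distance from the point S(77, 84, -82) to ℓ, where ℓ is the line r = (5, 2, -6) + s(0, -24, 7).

Direction vector d = (0, -24, 7).
AP = (72, 82, -76); AP·d = -2500, |AP|² = 17684, |d|² = 625.
distance² = |AP|² − (AP·d)²/|d|² = 17684 − 6250000/625 = 7684, so the distance is 2√1921.

2√1921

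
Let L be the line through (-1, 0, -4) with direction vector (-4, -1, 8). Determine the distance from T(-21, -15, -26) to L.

Direction vector d = (-4, -1, 8).
AP = (-20, -15, -22), and AP × d = (-142, 248, -40).
|AP × d|² = 83268 and |d|² = 81, so the distance is √(83268/81) = √1028 = 2√257.

2√257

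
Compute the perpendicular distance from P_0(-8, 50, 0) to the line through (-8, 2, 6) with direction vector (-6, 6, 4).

6√43

Direction vector d = (-6, 6, 4).
AP = (0, 48, -6); AP·d = 264, |AP|² = 2340, |d|² = 88.
distance² = |AP|² − (AP·d)²/|d|² = 2340 − 69696/88 = 1548, so the distance is 6√43.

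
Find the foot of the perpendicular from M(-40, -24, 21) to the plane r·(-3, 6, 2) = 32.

(-286/7, -156/7, 151/7)

n = (-3, 6, 2), |n|² = 49, and n·M − 32 = -14.
t = -14/49 = -2/7, so the foot is M − t·n = (-40, -24, 21) − (-2/7)·(-3, 6, 2) = (-286/7, -156/7, 151/7).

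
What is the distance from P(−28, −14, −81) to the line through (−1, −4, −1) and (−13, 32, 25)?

A direction vector is d = (−12, 36, 26).
AP = (−27, −10, −80), and AP × d = (2620, 1662, −1092).
|AP × d|² = 10819108 and |d|² = 2116, so the distance is √(10819108/2116) = √5113.

√5113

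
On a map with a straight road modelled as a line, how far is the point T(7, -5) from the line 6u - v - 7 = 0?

d = |6·7 + (-1)·(-5) − 7| / √(36 + 1) = |40|/√37 = 40√37/37.

40/√37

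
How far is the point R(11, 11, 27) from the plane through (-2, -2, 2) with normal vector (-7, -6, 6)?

19/11

The plane has equation n·(r − (-2, -2, 2)) = 0, i.e. n·r = 38.
d = |(-7)·11 + (-6)·11 + 6·27 − 38| / √(49 + 36 + 36) = |-19| / 11 = 19/11.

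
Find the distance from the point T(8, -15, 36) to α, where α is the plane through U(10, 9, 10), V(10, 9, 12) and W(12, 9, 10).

24

UV = (0, 0, 2) and UW = (2, 0, 0), so a normal is n = UV × UW = (0, 4, 0).
Then n·(8, -15, 36) - 36 = -96.
|n| = √(0 + 16 + 0) = 4, so the distance is |-96|/4 = 24.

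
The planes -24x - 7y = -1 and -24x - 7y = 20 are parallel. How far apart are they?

Both planes have normal n = (-24, -7, 0), |n| = 25. Any point on the first plane is at distance |20 − (-1)|/|n| = 21/25 from the second.

21/25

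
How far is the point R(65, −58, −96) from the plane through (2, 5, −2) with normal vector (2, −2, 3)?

30/√17

The plane has equation n·(r − (2, 5, −2)) = 0, i.e. n·r = -12.
Then n·(65, −58, −96) − (−12) = −30.
|n| = √(4 + 4 + 9) = √17, so the distance is |-30|/√17 = 30/√17.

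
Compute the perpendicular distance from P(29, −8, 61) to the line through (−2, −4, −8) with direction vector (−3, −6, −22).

Direction vector d = (−3, −6, −22).
AP = (31, −4, 69), and AP × d = (502, 475, −198).
|AP × d|² = 516833 and |d|² = 529, so the distance is √(516833/529) = √977.

√977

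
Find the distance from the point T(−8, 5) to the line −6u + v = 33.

The normal to the line is n = (−6, 1) with |n| = √37.
|n·T − 33| = |53 − 33| = 20, so the distance is 20/√37.

20/√37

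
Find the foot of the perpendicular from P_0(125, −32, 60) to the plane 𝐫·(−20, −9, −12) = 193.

n = (−20, −9, −12), |n|² = 625, and n·P_0 − 193 = -3125.
t = -3125/625 = -5, so the foot is P_0 − t·n = (125, −32, 60) − (-5)·(−20, −9, −12) = (25, −77, 0).

(25, -77, 0)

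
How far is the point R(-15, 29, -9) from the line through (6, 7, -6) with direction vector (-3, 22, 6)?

9√5

Direction vector d = (-3, 22, 6).
AP = (-21, 22, -3), and AP × d = (198, 135, -396).
|AP × d|² = 214245 and |d|² = 529, so the distance is √(214245/529) = √405 = 9√5.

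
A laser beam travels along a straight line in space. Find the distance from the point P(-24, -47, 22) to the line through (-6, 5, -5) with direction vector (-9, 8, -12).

Direction vector d = (-9, 8, -12).
AP = (-18, -52, 27), and AP × d = (408, -459, -612).
|AP × d|² = 751689 and |d|² = 289, so the distance is √(751689/289) = √2601 = 51.

51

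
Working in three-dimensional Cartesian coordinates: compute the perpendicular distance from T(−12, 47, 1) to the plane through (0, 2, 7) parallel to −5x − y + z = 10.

√3

Parallel planes share the normal n = (−5, −1, 1); since (0, 2, 7) lies on the plane, its equation is −5x − y + z = 5.
n = (−5, −1, 1); n·P − 5 = 9; |n| = 3√3; distance = 9/(3√3) = √3.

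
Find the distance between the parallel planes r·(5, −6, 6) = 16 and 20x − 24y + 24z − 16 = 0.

Divide the second equation by 4 to match normals: 5x − 6y + 6z = 4.
With common normal n = (5, −6, 6) (|n| = √97), the distance is |16 − 4|/|n| = 12/√97 = 12√97/97.

12/√97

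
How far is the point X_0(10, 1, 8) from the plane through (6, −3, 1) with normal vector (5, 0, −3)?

√34/34

The plane has equation n·(r − (6, −3, 1)) = 0, i.e. n·r = 27.
d = |5·10 + (-3)·8 − 27| / √(25 + 0 + 9) = |-1| / √34 = √34/34.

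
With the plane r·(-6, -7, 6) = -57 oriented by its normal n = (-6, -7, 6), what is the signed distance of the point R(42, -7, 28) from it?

2

n·R − (-57) = 22.
|n| = 11, so the signed distance is 22/11 = 2.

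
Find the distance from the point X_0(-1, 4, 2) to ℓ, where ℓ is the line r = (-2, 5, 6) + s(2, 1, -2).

Direction vector d = (2, 1, -2).
AP = (1, -1, -4), and AP × d = (6, -6, 3).
|AP × d|² = 81 and |d|² = 9, so the distance is √(81/9) = √9 = 3.

3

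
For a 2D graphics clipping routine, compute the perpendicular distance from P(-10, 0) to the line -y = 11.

11

The normal to the line is n = (0, -1) with |n| = 1.
|n·P − 11| = |0 − 11| = 11, so the distance is 11/1 = 11.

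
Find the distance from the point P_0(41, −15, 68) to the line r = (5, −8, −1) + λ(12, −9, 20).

√481

Direction vector d = (12, −9, 20).
AP = (36, −7, 69), and AP × d = (481, 108, −240).
|AP × d|² = 300625 and |d|² = 625, so the distance is √(300625/625) = √481.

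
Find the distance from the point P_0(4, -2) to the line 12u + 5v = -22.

The normal to the line is n = (12, 5) with |n| = 13.
|n·P_0 − (-22)| = |38 − (-22)| = 60, so the distance is 60/13.

60/13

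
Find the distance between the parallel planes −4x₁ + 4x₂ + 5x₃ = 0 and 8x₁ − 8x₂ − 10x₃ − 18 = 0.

Divide the second equation by -2 to match normals: −4x₁ + 4x₂ + 5x₃ = -9.
With common normal n = (−4, 4, 5) (|n| = √57), the distance is |0 − (-9)|/|n| = 9/√57.

9/√57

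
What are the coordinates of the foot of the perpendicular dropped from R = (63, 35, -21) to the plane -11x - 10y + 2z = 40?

(8, -15, -11)

The perpendicular from R has direction n = (-11, -10, 2): r = (63, 35, -21) + λ(-11, -10, 2).
Substitute into the plane: n·(R + λn) = 40 gives -1085 + 225λ = 40, so λ = 5.
Foot = (63, 35, -21) + 5·(-11, -10, 2) = (8, -15, -11).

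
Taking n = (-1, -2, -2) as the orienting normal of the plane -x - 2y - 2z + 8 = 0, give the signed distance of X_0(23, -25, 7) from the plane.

7

n·X_0 − (-8) = 21.
|n| = 3, so the signed distance is 21/3 = 7.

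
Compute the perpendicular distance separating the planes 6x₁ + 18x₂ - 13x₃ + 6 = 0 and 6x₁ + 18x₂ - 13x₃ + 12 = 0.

6/23

With common normal n = (6, 18, -13) (|n| = 23), the distance is |(-6) − (-12)|/|n| = 6/23.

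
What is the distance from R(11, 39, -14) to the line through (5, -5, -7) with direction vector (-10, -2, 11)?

Direction vector d = (-10, -2, 11).
AP = (6, 44, -7), and AP × d = (470, 4, 428).
|AP × d|² = 404100 and |d|² = 225, so the distance is √(404100/225) = √1796 = 2√449.

2√449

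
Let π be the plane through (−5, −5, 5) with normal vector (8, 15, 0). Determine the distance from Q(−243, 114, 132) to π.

7

The plane has equation n·(r − (−5, −5, 5)) = 0, i.e. n·r = -115.
Then n·(−243, 114, 132) − (−115) = −119.
|n| = √(64 + 225 + 0) = 17, so the distance is |-119|/17 = 7.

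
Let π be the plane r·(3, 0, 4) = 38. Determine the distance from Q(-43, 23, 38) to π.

3

d = |3·(-43) + 4·38 − 38| / √(9 + 0 + 16) = |-15| / 5 = 3.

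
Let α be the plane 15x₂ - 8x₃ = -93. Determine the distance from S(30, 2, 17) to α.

13/17

Normal vector n = (0, 15, -8), and n·(30, 2, 17) - (-93) = -13.
|n| = √(0 + 225 + 64) = 17, so the distance is |-13|/17 = 13/17.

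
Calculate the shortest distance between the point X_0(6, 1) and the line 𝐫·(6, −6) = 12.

The normal to the line is n = (6, −6) with |n| = 6√2.
|n·X_0 − 12| = |30 − 12| = 18, so the distance is 18/(6√2) = 3√2/2.

3/√2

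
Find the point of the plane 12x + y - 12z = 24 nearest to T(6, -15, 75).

(42, -12, 39)

n = (12, 1, -12), |n|² = 289, and n·T − 24 = -867.
t = -867/289 = -3, so the foot is T − t·n = (6, -15, 75) − (-3)·(12, 1, -12) = (42, -12, 39).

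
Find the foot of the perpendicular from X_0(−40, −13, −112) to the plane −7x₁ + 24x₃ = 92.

(-68, -13, -16)

The perpendicular from X_0 has direction n = (−7, 0, 24): r = (−40, −13, −112) + μ(−7, 0, 24).
Substitute into the plane: n·(X_0 + μn) = 92 gives -2408 + 625μ = 92, so μ = 4.
Foot = (−40, −13, −112) + 4·(−7, 0, 24) = (−68, −13, −16).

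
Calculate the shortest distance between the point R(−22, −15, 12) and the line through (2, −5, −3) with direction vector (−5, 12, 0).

√901

Direction vector d = (−5, 12, 0).
AP = (−24, −10, 15); AP·d = 0, |AP|² = 901, |d|² = 169.
distance² = |AP|² − (AP·d)²/|d|² = 901 − 0/169 = 901, so the distance is √901.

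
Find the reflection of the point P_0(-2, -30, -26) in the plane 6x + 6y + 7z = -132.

(22, -6, 2)

With n = (6, 6, 7), the signed offset is (n·P_0 − (-132))/|n|² = -242/121 = -2.
P_0' = P_0 − 2t·n = (-2, -30, -26) − (-4)·(6, 6, 7) = (22, -6, 2).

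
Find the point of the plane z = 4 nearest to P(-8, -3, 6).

(-8, -3, 4)

The perpendicular from P has direction n = (0, 0, 1): r = (-8, -3, 6) + t(0, 0, 1).
Substitute into the plane: n·(P + tn) = 4 gives 6 + 1t = 4, so t = -2.
Foot = (-8, -3, 6) + (-2)·(0, 0, 1) = (-8, -3, 4).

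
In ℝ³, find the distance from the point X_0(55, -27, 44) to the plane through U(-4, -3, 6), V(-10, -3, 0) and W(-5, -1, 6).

6

UV = (-6, 0, -6) and UW = (-1, 2, 0), so a normal is n = UV × UW = (12, 6, -12).
d = |12·55 + 6·(-27) + (-12)·44 − (-138)| / √(144 + 36 + 144) = |108| / 18 = 6.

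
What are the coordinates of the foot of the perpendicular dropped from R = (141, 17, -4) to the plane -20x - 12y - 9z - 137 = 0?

(41, -43, -49)

The perpendicular from R has direction n = (-20, -12, -9): r = (141, 17, -4) + t(-20, -12, -9).
Substitute into the plane: n·(R + tn) = 137 gives -2988 + 625t = 137, so t = 5.
Foot = (141, 17, -4) + 5·(-20, -12, -9) = (41, -43, -49).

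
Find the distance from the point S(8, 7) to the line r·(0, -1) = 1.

8

The normal to the line is n = (0, -1) with |n| = 1.
|n·S − 1| = |-7 − 1| = 8, so the distance is 8/1 = 8.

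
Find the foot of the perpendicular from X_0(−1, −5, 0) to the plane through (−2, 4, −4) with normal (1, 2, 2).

(0, -3, 2)

The perpendicular from X_0 has direction n = (1, 2, 2): r = (−1, −5, 0) + μ(1, 2, 2).
Substitute into the plane: n·(X_0 + μn) = -2 gives -11 + 9μ = -2, so μ = 1.
Foot = (−1, −5, 0) + 1·(1, 2, 2) = (0, −3, 2).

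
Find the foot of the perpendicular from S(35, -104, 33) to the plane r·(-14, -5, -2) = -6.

The perpendicular from S has direction n = (-14, -5, -2): r = (35, -104, 33) + t(-14, -5, -2).
Substitute into the plane: n·(S + tn) = -6 gives -36 + 225t = -6, so t = 2/15.
Foot = (35, -104, 33) + (2/15)·(-14, -5, -2) = (497/15, -314/3, 491/15).

(497/15, -314/3, 491/15)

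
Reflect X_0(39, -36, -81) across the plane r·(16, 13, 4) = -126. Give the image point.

With n = (16, 13, 4), the signed offset is (n·X_0 − (-126))/|n|² = -42/441 = -2/21.
X_0' = X_0 − 2t·n = (39, -36, -81) − (-4/21)·(16, 13, 4) = (883/21, -704/21, -1685/21).

(883/21, -704/21, -1685/21)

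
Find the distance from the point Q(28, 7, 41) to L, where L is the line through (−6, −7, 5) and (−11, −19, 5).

A direction vector is d = (−5, −12, 0).
AP = (34, 14, 36); AP·d = -338, |AP|² = 2648, |d|² = 169.
distance² = |AP|² − (AP·d)²/|d|² = 2648 − 114244/169 = 1972, so the distance is 2√493.

2√493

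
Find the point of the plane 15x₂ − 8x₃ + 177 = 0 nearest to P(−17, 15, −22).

The perpendicular from P has direction n = (0, 15, −8): r = (−17, 15, −22) + λ(0, 15, −8).
Substitute into the plane: n·(P + λn) = -177 gives 401 + 289λ = -177, so λ = -2.
Foot = (−17, 15, −22) + (-2)·(0, 15, −8) = (−17, −15, −6).

(-17, -15, -6)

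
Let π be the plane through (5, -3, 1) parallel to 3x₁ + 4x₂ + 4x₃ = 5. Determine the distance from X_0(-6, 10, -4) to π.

√41/41

Parallel planes share the normal n = (3, 4, 4); since (5, -3, 1) lies on the plane, its equation is 3x₁ + 4x₂ + 4x₃ = 7.
Then n·(-6, 10, -4) - 7 = -1.
|n| = √(9 + 16 + 16) = √41, so the distance is |-1|/√41 = √41/41.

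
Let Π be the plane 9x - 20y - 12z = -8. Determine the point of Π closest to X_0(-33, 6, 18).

n = (9, -20, -12), |n|² = 625, and n·X_0 − (-8) = -625.
t = -625/625 = -1, so the foot is X_0 − t·n = (-33, 6, 18) − (-1)·(9, -20, -12) = (-24, -14, 6).

(-24, -14, 6)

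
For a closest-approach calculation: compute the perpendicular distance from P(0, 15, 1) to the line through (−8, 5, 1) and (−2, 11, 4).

2√5

A direction vector is d = (6, 6, 3).
AP = (8, 10, 0); AP·d = 108, |AP|² = 164, |d|² = 81.
distance² = |AP|² − (AP·d)²/|d|² = 164 − 11664/81 = 20, so the distance is 2√5.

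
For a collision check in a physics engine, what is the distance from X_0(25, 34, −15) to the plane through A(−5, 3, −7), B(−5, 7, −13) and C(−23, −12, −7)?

4√77/77

AB = (0, 4, −6) and AC = (−18, −15, 0), so a normal is n = AB × AC = (−90, 108, 72).
Then n·(25, 34, −15) − 270 = 72.
|n| = √(8100 + 11664 + 5184) = 18√77, so the distance is |72|/(18√77) = 4√77/77.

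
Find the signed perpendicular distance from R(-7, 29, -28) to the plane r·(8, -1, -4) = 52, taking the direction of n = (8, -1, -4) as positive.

n·R − 52 = -25.
|n| = 9, so the signed distance is -25/9.

-25/9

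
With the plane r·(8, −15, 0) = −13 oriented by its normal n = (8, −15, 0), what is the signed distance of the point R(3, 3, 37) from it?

-8/17

n·R − (-13) = -8.
|n| = 17, so the signed distance is -8/17.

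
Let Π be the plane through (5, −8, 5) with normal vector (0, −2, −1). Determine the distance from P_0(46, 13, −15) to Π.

22/√5

The plane has equation n·(r − (5, −8, 5)) = 0, i.e. n·r = 11.
n = (0, −2, −1); n·P − 11 = -22; |n| = √5; distance = 22/√5 = 22√5/5.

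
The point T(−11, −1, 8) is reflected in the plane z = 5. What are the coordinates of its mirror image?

(-11, -1, 2)

n = (0, 0, 1), |n|² = 1, n·T − 5 = 3, so t = 3/1 = 3.
Foot F = T − 3·n = (−11, −1, 5); the reflection is 2F − T = (−11, −1, 2).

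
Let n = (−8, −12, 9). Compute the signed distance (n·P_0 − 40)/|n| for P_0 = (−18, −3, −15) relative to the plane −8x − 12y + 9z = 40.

5/17

n·P_0 − 40 = 5.
|n| = 17, so the signed distance is 5/17.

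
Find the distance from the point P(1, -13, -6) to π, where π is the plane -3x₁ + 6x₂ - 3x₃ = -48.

5√6/6

n = (-3, 6, -3); n·P − (-48) = -15; |n| = 3√6; distance = 15/(3√6) = 5/√6.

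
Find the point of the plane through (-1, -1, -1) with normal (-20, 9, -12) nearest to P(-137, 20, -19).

The perpendicular from P has direction n = (-20, 9, -12): r = (-137, 20, -19) + λ(-20, 9, -12).
Substitute into the plane: n·(P + λn) = 23 gives 3148 + 625λ = 23, so λ = -5.
Foot = (-137, 20, -19) + (-5)·(-20, 9, -12) = (-37, -25, 41).

(-37, -25, 41)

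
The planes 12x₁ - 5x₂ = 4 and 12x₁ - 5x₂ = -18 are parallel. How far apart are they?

With common normal n = (12, -5, 0) (|n| = 13), the distance is |4 − (-18)|/|n| = 22/13.

22/13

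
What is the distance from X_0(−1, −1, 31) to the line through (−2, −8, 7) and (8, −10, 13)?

A direction vector is d = (10, −2, 6).
AP = (1, 7, 24), and AP × d = (90, 234, −72).
|AP × d|² = 68040 and |d|² = 140, so the distance is √(68040/140) = √486 = 9√6.

9√6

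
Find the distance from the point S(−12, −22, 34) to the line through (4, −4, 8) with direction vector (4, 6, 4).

6√33

Direction vector d = (4, 6, 4).
AP = (−16, −18, 26), and AP × d = (−228, 168, −24).
|AP × d|² = 80784 and |d|² = 68, so the distance is √(80784/68) = √1188 = 6√33.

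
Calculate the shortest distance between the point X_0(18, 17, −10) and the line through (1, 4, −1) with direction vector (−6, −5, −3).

√259

Direction vector d = (−6, −5, −3).
AP = (17, 13, −9), and AP × d = (−84, 105, −7).
|AP × d|² = 18130 and |d|² = 70, so the distance is √(18130/70) = √259.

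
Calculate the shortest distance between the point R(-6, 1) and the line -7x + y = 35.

The normal to the line is n = (-7, 1) with |n| = 5√2.
|n·R − 35| = |43 − 35| = 8, so the distance is 8/(5√2) = 4√2/5.

4√2/5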